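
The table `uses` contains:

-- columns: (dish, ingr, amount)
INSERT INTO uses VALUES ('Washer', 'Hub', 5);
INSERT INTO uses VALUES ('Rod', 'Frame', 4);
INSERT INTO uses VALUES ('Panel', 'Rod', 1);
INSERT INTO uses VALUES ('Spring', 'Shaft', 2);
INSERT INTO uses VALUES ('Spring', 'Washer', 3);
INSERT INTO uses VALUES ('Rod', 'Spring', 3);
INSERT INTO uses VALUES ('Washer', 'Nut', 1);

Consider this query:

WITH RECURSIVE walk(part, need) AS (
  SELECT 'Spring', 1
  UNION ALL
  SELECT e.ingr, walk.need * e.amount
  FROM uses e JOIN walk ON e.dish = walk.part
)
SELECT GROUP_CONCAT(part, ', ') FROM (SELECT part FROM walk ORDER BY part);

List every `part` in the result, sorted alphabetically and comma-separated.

Hub, Nut, Shaft, Spring, Washer

Base: (Spring, need=1).
Iteration 1: components of {Spring} -> Shaft = 1*2 = 2, Washer = 1*3 = 3.
Iteration 2: components of {Shaft,Washer} -> Hub = 3*5 = 15, Nut = 3*1 = 3.
Iteration 3: no further components; recursion stops.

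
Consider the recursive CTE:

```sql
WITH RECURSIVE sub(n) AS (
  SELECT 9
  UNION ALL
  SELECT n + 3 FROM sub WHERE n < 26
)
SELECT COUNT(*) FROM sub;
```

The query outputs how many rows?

7

Base: n=9.
Iteration 1: 9 < 26 holds -> n = 9 + 3 = 12.
Iteration 2: 12 < 26 holds -> n = 12 + 3 = 15.
Iteration 3: 15 < 26 holds -> n = 15 + 3 = 18.
Iteration 4: 18 < 26 holds -> n = 18 + 3 = 21.
Iteration 5: 21 < 26 holds -> n = 21 + 3 = 24.
Iteration 6: 24 < 26 holds -> n = 24 + 3 = 27.
Iteration 7: 27 < 26 fails; recursion stops.
Total rows emitted: 7.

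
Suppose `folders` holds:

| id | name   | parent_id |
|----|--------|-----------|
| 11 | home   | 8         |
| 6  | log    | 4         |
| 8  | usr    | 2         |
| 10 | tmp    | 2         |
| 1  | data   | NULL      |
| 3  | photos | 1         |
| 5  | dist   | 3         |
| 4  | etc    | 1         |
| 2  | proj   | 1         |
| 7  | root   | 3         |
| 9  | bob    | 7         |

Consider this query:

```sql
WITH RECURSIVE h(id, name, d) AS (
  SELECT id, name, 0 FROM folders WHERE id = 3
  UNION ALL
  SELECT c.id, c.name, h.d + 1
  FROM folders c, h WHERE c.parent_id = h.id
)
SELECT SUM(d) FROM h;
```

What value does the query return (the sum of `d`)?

Base: id=3 (photos) at d 0.
Iteration 1: rows with parent_id in {3} -> dist (id 5, d 1), root (id 7, d 1).
Iteration 2: rows with parent_id in {5,7} -> bob (id 9, d 2).
Iteration 3: no rows with parent_id in {9}; recursion stops.
SUM(d) = 0 + 1 + 1 + 2 = 4.

4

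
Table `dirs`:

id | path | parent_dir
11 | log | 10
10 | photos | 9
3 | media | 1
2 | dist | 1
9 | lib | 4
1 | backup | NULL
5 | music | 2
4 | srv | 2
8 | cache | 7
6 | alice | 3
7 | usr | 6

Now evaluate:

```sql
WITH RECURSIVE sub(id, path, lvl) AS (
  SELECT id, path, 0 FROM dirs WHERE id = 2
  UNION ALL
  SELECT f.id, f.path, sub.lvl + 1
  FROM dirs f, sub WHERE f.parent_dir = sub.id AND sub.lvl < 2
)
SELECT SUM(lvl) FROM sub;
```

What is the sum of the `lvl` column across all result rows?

4

Base: id=2 (dist) at lvl 0.
Iteration 1: rows with parent_dir in {2} -> srv (id 4, lvl 1), music (id 5, lvl 1).
Iteration 2: rows with parent_dir in {4,5} -> lib (id 9, lvl 2).
Iteration 3: lvl < 2 fails for all current rows; recursion stops.
SUM(lvl) = 0 + 1 + 1 + 2 = 4.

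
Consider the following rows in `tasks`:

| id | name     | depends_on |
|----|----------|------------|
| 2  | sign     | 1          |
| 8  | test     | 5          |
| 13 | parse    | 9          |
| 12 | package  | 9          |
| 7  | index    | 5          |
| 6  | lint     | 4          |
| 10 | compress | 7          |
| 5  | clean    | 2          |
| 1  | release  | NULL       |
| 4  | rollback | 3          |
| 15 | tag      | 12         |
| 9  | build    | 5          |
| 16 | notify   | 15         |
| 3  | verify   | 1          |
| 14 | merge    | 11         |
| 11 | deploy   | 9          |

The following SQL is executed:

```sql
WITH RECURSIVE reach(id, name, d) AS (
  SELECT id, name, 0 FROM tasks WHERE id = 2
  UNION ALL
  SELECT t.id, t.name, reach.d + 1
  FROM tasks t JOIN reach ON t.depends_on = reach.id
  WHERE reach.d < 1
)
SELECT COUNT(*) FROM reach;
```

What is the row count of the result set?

2

Base: id=2 (sign) at d 0.
Iteration 1: rows with depends_on in {2} -> clean (id 5, d 1).
Iteration 2: d < 1 fails for all current rows; recursion stops.
Total rows emitted: 2.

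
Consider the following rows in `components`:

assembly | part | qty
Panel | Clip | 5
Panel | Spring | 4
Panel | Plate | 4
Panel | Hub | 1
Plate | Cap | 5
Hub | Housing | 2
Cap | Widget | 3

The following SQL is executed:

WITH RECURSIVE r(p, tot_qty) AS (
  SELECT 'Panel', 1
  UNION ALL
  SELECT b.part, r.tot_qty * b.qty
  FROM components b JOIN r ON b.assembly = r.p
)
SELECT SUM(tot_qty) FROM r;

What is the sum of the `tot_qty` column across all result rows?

Base: (Panel, tot_qty=1).
Iteration 1: components of {Panel} -> Clip = 1*5 = 5, Hub = 1*1 = 1, Plate = 1*4 = 4, Spring = 1*4 = 4.
Iteration 2: components of {Clip,Hub,Plate,Spring} -> Cap = 4*5 = 20, Housing = 1*2 = 2.
Iteration 3: components of {Cap,Housing} -> Widget = 20*3 = 60.
Iteration 4: no further components; recursion stops.
SUM(tot_qty) = 1 + 5 + 4 + 4 + 1 + 20 + 2 + 60 = 97.

97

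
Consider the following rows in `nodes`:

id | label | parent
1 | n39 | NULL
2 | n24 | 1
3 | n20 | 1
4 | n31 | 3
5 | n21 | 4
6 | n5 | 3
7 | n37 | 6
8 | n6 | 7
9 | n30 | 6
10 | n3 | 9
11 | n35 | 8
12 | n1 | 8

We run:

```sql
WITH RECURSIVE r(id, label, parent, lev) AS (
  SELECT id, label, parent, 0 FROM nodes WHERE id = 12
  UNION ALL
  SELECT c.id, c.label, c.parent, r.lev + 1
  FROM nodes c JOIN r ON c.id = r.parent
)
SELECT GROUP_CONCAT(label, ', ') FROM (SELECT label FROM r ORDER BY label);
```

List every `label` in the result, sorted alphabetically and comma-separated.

n1, n20, n37, n39, n5, n6

Base: id=12 (n1), parent=8, lev 0.
Iteration 1: join on id=8 -> n6 (id 8, parent=7, lev 1).
Iteration 2: join on id=7 -> n37 (id 7, parent=6, lev 2).
Iteration 3: join on id=6 -> n5 (id 6, parent=3, lev 3).
Iteration 4: join on id=3 -> n20 (id 3, parent=1, lev 4).
Iteration 5: join on id=1 -> n39 (id 1, parent=NULL, lev 5).
Iteration 6: parent is NULL; no match; recursion stops.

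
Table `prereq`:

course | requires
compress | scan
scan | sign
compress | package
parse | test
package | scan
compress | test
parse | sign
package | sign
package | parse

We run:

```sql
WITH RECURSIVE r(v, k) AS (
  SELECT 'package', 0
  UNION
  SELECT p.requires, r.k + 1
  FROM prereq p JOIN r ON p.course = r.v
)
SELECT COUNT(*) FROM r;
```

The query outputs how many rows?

Base: (package, k=0).
Iteration 1: edges from {package} -> (parse, k=1), (scan, k=1), (sign, k=1).
Iteration 2: edges from {parse,scan,sign} -> (sign, k=2), (test, k=2). [UNION drops 1 duplicate row(s)]
Iteration 3: no outgoing edges from {sign,test}; recursion stops.
Total rows emitted: 6.

6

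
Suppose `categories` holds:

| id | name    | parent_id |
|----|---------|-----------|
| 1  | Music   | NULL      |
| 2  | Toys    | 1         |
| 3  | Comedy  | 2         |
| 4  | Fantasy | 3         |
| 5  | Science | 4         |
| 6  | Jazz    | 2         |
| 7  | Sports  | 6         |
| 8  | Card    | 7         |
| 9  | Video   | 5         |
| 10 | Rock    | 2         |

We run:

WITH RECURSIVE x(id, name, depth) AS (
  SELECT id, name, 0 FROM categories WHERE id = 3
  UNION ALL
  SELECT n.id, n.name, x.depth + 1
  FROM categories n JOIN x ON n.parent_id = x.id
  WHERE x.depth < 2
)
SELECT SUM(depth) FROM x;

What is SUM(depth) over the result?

3

Base: id=3 (Comedy) at depth 0.
Iteration 1: rows with parent_id in {3} -> Fantasy (id 4, depth 1).
Iteration 2: rows with parent_id in {4} -> Science (id 5, depth 2).
Iteration 3: depth < 2 fails for all current rows; recursion stops.
SUM(depth) = 0 + 1 + 2 = 3.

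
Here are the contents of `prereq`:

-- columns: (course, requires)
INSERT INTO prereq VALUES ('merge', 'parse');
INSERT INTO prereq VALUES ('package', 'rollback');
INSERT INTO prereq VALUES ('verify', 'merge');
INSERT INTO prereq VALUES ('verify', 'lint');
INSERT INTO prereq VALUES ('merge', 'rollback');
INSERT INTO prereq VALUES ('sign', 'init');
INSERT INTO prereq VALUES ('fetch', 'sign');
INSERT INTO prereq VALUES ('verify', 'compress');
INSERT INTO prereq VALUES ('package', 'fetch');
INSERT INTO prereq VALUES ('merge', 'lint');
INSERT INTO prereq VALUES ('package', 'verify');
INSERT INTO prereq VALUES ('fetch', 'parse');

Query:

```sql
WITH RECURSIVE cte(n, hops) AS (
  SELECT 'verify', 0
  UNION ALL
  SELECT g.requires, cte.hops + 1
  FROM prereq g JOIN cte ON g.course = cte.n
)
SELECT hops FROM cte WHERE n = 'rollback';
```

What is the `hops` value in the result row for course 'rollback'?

Base: (verify, hops=0).
Iteration 1: edges from {verify} -> (compress, hops=1), (lint, hops=1), (merge, hops=1).
Iteration 2: edges from {compress,lint,merge} -> (lint, hops=2), (parse, hops=2), (rollback, hops=2).
Iteration 3: no outgoing edges from {lint,parse,rollback}; recursion stops.

2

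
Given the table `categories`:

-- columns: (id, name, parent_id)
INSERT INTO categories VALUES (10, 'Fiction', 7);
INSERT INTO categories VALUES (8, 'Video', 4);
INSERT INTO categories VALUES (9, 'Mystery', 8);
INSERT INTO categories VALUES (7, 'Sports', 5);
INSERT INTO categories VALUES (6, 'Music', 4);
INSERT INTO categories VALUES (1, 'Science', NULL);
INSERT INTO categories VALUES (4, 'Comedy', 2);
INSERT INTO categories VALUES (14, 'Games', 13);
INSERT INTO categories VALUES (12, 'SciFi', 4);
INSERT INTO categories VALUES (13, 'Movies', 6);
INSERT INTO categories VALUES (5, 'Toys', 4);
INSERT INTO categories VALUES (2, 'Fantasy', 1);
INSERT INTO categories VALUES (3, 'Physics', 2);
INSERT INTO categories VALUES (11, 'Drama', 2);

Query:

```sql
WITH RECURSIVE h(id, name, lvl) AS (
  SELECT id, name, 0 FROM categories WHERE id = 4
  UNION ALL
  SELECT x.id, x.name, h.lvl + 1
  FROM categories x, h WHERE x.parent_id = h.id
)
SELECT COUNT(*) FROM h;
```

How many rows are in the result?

Base: id=4 (Comedy) at lvl 0.
Iteration 1: rows with parent_id in {4} -> Toys (id 5, lvl 1), Music (id 6, lvl 1), Video (id 8, lvl 1), SciFi (id 12, lvl 1).
Iteration 2: rows with parent_id in {5,6,8,12} -> Sports (id 7, lvl 2), Mystery (id 9, lvl 2), Movies (id 13, lvl 2).
Iteration 3: rows with parent_id in {7,9,13} -> Fiction (id 10, lvl 3), Games (id 14, lvl 3).
Iteration 4: no rows with parent_id in {10,14}; recursion stops.
Total rows emitted: 10.

10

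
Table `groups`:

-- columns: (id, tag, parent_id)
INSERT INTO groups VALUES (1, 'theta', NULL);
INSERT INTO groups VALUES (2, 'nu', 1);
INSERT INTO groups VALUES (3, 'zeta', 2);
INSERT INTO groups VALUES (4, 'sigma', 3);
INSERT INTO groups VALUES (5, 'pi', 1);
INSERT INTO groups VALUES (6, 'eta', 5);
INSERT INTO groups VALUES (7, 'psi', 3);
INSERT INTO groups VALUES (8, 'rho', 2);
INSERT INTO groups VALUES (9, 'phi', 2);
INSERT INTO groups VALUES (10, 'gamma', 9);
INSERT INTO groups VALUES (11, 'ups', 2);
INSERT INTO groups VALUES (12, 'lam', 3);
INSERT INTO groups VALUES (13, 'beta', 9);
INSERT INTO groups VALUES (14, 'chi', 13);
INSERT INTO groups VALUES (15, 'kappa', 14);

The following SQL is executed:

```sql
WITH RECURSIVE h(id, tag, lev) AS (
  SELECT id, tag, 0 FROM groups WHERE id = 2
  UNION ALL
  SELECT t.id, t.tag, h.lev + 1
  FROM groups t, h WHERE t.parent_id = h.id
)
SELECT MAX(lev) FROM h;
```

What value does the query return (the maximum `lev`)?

Base: id=2 (nu) at lev 0.
Iteration 1: rows with parent_id in {2} -> zeta (id 3, lev 1), rho (id 8, lev 1), phi (id 9, lev 1), ups (id 11, lev 1).
Iteration 2: rows with parent_id in {3,8,9,11} -> sigma (id 4, lev 2), psi (id 7, lev 2), gamma (id 10, lev 2), lam (id 12, lev 2), beta (id 13, lev 2).
Iteration 3: rows with parent_id in {4,7,10,12,13} -> chi (id 14, lev 3).
Iteration 4: rows with parent_id in {14} -> kappa (id 15, lev 4).
Iteration 5: no rows with parent_id in {15}; recursion stops.
lev values: 0, 1, 1, 1, 1, 2, 2, 2, 2, 2, 3, 4; the maximum is 4.

4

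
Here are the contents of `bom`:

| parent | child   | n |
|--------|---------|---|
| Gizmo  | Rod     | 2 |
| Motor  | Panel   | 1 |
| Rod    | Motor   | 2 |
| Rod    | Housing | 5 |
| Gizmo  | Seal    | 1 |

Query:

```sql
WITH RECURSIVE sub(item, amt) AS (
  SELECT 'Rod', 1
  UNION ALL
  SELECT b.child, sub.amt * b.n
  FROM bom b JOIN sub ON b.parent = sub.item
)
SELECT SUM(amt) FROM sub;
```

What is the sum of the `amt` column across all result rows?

Base: (Rod, amt=1).
Iteration 1: components of {Rod} -> Housing = 1*5 = 5, Motor = 1*2 = 2.
Iteration 2: components of {Housing,Motor} -> Panel = 2*1 = 2.
Iteration 3: no further components; recursion stops.
SUM(amt) = 1 + 5 + 2 + 2 = 10.

10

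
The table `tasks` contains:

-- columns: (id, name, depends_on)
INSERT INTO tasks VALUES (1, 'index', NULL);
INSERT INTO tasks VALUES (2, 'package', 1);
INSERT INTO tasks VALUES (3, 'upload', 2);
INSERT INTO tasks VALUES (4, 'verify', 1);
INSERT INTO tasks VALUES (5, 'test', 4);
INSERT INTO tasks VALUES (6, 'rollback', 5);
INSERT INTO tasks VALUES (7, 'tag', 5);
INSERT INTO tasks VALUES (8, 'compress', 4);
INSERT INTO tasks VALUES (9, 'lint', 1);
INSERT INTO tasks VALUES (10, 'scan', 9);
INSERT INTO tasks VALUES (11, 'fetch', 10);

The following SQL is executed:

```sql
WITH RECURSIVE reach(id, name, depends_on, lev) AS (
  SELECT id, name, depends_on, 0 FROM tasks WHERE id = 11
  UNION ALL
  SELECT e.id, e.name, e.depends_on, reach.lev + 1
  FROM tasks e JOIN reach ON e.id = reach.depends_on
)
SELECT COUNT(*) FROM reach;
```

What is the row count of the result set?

Base: id=11 (fetch), depends_on=10, lev 0.
Iteration 1: join on id=10 -> scan (id 10, depends_on=9, lev 1).
Iteration 2: join on id=9 -> lint (id 9, depends_on=1, lev 2).
Iteration 3: join on id=1 -> index (id 1, depends_on=NULL, lev 3).
Iteration 4: depends_on is NULL; no match; recursion stops.
Total rows emitted: 4.

4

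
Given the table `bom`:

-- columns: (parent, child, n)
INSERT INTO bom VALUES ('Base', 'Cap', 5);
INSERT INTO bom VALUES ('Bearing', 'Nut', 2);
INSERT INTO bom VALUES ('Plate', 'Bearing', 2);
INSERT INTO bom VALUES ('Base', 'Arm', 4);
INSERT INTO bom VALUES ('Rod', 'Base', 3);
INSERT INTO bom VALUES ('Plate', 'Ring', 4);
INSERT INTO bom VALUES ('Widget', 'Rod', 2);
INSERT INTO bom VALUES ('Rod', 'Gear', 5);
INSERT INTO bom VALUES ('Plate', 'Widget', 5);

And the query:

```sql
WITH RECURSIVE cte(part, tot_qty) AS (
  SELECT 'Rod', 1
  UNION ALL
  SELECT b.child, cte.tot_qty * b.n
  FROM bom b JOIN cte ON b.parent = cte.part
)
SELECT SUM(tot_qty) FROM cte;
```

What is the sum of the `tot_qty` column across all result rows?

36

Base: (Rod, tot_qty=1).
Iteration 1: components of {Rod} -> Base = 1*3 = 3, Gear = 1*5 = 5.
Iteration 2: components of {Base,Gear} -> Arm = 3*4 = 12, Cap = 3*5 = 15.
Iteration 3: no further components; recursion stops.
SUM(tot_qty) = 1 + 3 + 5 + 12 + 15 = 36.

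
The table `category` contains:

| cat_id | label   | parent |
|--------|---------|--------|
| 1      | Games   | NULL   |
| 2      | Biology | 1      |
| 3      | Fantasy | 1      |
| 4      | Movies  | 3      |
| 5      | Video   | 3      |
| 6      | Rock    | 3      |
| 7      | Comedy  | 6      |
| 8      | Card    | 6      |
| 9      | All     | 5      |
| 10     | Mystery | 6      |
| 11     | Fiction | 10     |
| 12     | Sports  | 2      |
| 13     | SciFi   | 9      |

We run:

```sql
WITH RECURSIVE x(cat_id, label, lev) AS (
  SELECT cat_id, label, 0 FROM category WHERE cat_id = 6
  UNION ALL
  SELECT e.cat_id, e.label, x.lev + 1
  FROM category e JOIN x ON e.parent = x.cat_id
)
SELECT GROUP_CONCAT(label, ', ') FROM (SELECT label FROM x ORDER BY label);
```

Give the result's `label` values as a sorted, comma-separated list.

Base: cat_id=6 (Rock) at lev 0.
Iteration 1: rows with parent in {6} -> Comedy (id 7, lev 1), Card (id 8, lev 1), Mystery (id 10, lev 1).
Iteration 2: rows with parent in {7,8,10} -> Fiction (id 11, lev 2).
Iteration 3: no rows with parent in {11}; recursion stops.

Card, Comedy, Fiction, Mystery, Rock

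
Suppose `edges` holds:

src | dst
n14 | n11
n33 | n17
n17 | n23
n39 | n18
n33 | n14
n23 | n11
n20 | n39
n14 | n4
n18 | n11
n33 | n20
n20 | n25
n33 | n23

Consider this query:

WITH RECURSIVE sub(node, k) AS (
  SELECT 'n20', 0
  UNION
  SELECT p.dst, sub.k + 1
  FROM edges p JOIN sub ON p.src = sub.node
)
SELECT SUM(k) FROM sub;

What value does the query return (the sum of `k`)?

Base: (n20, k=0).
Iteration 1: edges from {n20} -> (n25, k=1), (n39, k=1).
Iteration 2: edges from {n25,n39} -> (n18, k=2).
Iteration 3: edges from {n18} -> (n11, k=3).
Iteration 4: no outgoing edges from {n11}; recursion stops.
SUM(k) = 0 + 1 + 1 + 2 + 3 = 7.

7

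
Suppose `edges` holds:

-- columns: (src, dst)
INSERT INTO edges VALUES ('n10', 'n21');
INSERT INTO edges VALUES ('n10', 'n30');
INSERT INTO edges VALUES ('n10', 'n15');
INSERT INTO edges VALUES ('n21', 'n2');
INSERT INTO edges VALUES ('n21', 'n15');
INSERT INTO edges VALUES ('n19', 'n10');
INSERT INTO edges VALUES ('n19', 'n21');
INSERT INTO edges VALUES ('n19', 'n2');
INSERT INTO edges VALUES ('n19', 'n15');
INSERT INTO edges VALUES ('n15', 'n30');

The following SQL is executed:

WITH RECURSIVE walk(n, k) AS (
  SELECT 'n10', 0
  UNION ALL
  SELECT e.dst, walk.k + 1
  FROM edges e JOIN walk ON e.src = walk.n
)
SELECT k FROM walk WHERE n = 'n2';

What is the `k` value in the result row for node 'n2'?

Base: (n10, k=0).
Iteration 1: edges from {n10} -> (n15, k=1), (n21, k=1), (n30, k=1).
Iteration 2: edges from {n15,n21,n30} -> (n15, k=2), (n2, k=2), (n30, k=2).
Iteration 3: edges from {n15,n2,n30} -> (n30, k=3).
Iteration 4: no outgoing edges from {n30}; recursion stops.

2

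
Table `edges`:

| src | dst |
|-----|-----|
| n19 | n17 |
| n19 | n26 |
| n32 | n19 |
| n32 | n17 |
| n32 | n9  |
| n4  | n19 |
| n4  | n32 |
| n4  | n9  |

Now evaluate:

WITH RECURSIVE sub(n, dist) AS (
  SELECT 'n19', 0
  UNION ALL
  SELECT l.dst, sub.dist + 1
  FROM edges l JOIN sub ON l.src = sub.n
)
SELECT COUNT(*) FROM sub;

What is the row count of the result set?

Base: (n19, dist=0).
Iteration 1: edges from {n19} -> (n17, dist=1), (n26, dist=1).
Iteration 2: no outgoing edges from {n17,n26}; recursion stops.
Total rows emitted: 3.

3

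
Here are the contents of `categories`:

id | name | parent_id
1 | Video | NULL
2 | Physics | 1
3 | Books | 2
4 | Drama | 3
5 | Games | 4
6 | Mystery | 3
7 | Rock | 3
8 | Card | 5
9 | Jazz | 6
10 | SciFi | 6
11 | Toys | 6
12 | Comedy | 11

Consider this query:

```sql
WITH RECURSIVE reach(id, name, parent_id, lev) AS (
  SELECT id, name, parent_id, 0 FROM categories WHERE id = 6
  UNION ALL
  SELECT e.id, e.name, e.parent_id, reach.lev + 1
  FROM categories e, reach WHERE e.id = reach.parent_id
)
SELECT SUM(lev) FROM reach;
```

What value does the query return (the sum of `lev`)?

Base: id=6 (Mystery), parent_id=3, lev 0.
Iteration 1: join on id=3 -> Books (id 3, parent_id=2, lev 1).
Iteration 2: join on id=2 -> Physics (id 2, parent_id=1, lev 2).
Iteration 3: join on id=1 -> Video (id 1, parent_id=NULL, lev 3).
Iteration 4: parent_id is NULL; no match; recursion stops.
SUM(lev) = 0 + 1 + 2 + 3 = 6.

6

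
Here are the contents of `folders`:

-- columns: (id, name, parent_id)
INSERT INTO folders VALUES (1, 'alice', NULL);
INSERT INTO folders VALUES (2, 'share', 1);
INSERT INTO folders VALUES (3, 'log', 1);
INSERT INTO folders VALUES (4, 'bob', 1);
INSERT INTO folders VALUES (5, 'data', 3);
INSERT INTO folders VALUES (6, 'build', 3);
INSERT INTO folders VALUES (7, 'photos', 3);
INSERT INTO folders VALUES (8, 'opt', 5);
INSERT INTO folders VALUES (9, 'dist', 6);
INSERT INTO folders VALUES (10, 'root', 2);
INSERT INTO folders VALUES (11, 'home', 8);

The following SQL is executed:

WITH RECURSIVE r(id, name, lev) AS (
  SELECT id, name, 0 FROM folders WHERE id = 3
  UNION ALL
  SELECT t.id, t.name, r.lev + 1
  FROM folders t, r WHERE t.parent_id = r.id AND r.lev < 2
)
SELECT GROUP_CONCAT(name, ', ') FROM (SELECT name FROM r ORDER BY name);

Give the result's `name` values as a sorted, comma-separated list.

Base: id=3 (log) at lev 0.
Iteration 1: rows with parent_id in {3} -> data (id 5, lev 1), build (id 6, lev 1), photos (id 7, lev 1).
Iteration 2: rows with parent_id in {5,6,7} -> opt (id 8, lev 2), dist (id 9, lev 2).
Iteration 3: lev < 2 fails for all current rows; recursion stops.

build, data, dist, log, opt, photos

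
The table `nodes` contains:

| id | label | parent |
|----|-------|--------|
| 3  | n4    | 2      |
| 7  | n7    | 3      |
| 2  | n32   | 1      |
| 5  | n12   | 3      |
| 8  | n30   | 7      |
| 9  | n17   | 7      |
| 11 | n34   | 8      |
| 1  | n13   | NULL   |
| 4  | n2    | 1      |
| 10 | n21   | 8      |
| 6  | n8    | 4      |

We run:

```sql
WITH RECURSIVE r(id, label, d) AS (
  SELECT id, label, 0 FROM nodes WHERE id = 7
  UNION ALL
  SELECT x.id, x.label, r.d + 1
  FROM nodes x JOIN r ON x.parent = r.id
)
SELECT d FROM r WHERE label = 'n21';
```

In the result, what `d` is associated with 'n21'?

2

Base: id=7 (n7) at d 0.
Iteration 1: rows with parent in {7} -> n30 (id 8, d 1), n17 (id 9, d 1).
Iteration 2: rows with parent in {8,9} -> n21 (id 10, d 2), n34 (id 11, d 2).
Iteration 3: no rows with parent in {10,11}; recursion stops.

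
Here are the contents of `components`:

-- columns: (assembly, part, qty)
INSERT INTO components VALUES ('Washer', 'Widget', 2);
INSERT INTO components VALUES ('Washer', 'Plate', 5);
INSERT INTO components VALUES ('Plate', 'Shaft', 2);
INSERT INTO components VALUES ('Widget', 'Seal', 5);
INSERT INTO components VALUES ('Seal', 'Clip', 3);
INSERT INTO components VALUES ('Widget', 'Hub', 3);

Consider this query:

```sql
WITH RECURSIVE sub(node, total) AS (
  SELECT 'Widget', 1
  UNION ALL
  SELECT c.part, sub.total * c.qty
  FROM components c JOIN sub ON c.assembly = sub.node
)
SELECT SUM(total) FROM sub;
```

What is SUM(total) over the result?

24

Base: (Widget, total=1).
Iteration 1: components of {Widget} -> Hub = 1*3 = 3, Seal = 1*5 = 5.
Iteration 2: components of {Hub,Seal} -> Clip = 5*3 = 15.
Iteration 3: no further components; recursion stops.
SUM(total) = 1 + 5 + 3 + 15 = 24.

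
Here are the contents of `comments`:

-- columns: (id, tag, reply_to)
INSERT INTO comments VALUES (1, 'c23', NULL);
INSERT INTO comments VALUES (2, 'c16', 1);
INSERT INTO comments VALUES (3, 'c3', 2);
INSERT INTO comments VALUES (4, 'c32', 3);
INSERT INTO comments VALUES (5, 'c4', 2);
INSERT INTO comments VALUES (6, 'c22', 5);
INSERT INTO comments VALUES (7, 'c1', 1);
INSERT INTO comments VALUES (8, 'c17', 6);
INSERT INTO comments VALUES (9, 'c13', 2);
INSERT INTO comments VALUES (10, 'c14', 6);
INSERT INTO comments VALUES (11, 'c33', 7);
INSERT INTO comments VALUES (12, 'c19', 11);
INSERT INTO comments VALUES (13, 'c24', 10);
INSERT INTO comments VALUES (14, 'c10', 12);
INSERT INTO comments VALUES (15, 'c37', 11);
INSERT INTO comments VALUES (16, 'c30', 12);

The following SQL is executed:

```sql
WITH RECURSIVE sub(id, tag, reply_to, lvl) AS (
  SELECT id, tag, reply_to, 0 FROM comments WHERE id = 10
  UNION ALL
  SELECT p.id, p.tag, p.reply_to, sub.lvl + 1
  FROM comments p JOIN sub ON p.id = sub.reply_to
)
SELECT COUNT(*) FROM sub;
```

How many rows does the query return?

5

Base: id=10 (c14), reply_to=6, lvl 0.
Iteration 1: join on id=6 -> c22 (id 6, reply_to=5, lvl 1).
Iteration 2: join on id=5 -> c4 (id 5, reply_to=2, lvl 2).
Iteration 3: join on id=2 -> c16 (id 2, reply_to=1, lvl 3).
Iteration 4: join on id=1 -> c23 (id 1, reply_to=NULL, lvl 4).
Iteration 5: reply_to is NULL; no match; recursion stops.
Total rows emitted: 5.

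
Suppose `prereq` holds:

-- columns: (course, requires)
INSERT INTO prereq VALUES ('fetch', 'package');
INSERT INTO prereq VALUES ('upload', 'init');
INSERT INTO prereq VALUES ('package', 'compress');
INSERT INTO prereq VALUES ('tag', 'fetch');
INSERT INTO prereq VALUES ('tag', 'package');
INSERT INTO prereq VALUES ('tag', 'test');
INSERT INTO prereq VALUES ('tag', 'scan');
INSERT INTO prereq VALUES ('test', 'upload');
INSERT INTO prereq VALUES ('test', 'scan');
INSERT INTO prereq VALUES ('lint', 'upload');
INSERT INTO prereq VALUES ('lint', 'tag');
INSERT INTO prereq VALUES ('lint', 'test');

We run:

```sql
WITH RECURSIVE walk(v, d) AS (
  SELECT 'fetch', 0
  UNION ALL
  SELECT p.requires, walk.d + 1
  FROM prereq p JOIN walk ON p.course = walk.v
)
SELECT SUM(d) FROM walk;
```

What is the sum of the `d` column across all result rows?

Base: (fetch, d=0).
Iteration 1: edges from {fetch} -> (package, d=1).
Iteration 2: edges from {package} -> (compress, d=2).
Iteration 3: no outgoing edges from {compress}; recursion stops.
SUM(d) = 0 + 1 + 2 = 3.

3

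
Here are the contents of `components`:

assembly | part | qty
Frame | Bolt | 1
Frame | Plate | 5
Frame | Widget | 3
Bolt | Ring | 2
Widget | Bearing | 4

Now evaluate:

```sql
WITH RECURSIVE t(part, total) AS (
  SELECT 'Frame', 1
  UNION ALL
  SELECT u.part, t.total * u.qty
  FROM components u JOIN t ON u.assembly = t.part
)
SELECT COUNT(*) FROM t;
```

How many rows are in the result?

Base: (Frame, total=1).
Iteration 1: components of {Frame} -> Bolt = 1*1 = 1, Plate = 1*5 = 5, Widget = 1*3 = 3.
Iteration 2: components of {Bolt,Plate,Widget} -> Bearing = 3*4 = 12, Ring = 1*2 = 2.
Iteration 3: no further components; recursion stops.
Total rows emitted: 6.

6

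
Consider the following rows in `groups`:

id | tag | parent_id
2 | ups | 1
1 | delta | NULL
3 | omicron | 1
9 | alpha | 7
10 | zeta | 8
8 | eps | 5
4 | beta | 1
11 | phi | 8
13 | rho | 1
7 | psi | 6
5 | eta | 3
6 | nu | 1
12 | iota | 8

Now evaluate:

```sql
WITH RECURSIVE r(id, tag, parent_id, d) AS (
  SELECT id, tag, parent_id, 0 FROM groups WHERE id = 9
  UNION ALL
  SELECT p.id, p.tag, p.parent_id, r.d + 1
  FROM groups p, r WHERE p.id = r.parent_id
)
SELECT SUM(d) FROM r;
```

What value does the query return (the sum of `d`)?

6

Base: id=9 (alpha), parent_id=7, d 0.
Iteration 1: join on id=7 -> psi (id 7, parent_id=6, d 1).
Iteration 2: join on id=6 -> nu (id 6, parent_id=1, d 2).
Iteration 3: join on id=1 -> delta (id 1, parent_id=NULL, d 3).
Iteration 4: parent_id is NULL; no match; recursion stops.
SUM(d) = 0 + 1 + 2 + 3 = 6.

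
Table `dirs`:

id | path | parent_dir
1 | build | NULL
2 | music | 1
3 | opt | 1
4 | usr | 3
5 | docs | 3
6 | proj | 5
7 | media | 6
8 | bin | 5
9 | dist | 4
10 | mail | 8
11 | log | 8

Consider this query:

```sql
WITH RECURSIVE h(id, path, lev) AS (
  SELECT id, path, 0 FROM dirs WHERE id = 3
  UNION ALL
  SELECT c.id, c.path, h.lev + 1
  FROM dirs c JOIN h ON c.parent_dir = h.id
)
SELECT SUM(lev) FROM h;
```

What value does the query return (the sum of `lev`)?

17

Base: id=3 (opt) at lev 0.
Iteration 1: rows with parent_dir in {3} -> usr (id 4, lev 1), docs (id 5, lev 1).
Iteration 2: rows with parent_dir in {4,5} -> proj (id 6, lev 2), bin (id 8, lev 2), dist (id 9, lev 2).
Iteration 3: rows with parent_dir in {6,8,9} -> media (id 7, lev 3), mail (id 10, lev 3), log (id 11, lev 3).
Iteration 4: no rows with parent_dir in {7,10,11}; recursion stops.
SUM(lev) = 0 + 1 + 1 + 2 + 2 + 2 + 3 + 3 + 3 = 17.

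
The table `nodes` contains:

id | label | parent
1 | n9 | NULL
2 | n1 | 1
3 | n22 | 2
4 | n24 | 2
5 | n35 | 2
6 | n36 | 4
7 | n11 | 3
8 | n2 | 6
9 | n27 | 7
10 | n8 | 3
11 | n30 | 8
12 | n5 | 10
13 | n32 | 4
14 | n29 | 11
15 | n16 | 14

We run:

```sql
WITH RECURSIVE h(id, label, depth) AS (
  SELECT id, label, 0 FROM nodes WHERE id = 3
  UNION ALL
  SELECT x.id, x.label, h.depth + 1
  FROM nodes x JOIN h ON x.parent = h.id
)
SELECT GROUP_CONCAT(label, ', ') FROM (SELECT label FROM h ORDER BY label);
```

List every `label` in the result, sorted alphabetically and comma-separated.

Base: id=3 (n22) at depth 0.
Iteration 1: rows with parent in {3} -> n11 (id 7, depth 1), n8 (id 10, depth 1).
Iteration 2: rows with parent in {7,10} -> n27 (id 9, depth 2), n5 (id 12, depth 2).
Iteration 3: no rows with parent in {9,12}; recursion stops.

n11, n22, n27, n5, n8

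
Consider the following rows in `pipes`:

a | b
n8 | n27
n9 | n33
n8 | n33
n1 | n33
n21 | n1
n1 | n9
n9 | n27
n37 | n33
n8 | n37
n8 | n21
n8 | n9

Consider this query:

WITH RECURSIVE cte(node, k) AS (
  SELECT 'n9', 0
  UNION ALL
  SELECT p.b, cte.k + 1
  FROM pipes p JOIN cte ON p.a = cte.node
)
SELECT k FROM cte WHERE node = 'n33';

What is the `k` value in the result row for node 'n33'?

1

Base: (n9, k=0).
Iteration 1: edges from {n9} -> (n27, k=1), (n33, k=1).
Iteration 2: no outgoing edges from {n27,n33}; recursion stops.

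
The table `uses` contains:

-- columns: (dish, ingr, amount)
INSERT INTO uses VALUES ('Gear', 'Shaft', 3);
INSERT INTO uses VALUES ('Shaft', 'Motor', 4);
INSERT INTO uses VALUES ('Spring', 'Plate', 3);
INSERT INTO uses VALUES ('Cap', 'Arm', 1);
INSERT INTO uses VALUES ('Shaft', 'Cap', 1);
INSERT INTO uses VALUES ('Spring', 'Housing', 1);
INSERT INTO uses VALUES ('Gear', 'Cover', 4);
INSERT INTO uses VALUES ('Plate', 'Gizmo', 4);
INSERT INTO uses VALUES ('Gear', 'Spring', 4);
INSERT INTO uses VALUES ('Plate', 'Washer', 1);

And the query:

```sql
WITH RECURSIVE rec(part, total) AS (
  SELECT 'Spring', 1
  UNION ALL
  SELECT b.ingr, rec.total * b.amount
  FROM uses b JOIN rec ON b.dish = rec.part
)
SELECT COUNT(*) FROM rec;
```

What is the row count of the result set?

5

Base: (Spring, total=1).
Iteration 1: components of {Spring} -> Housing = 1*1 = 1, Plate = 1*3 = 3.
Iteration 2: components of {Housing,Plate} -> Gizmo = 3*4 = 12, Washer = 3*1 = 3.
Iteration 3: no further components; recursion stops.
Total rows emitted: 5.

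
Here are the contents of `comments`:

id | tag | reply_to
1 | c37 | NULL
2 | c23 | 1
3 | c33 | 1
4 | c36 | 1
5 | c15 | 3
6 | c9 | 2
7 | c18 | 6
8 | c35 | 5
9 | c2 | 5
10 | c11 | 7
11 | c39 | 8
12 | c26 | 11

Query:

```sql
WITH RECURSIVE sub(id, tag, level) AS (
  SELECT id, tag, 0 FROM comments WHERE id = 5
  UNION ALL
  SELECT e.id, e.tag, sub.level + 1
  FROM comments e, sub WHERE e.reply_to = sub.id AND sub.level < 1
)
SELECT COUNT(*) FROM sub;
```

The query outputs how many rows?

Base: id=5 (c15) at level 0.
Iteration 1: rows with reply_to in {5} -> c35 (id 8, level 1), c2 (id 9, level 1).
Iteration 2: level < 1 fails for all current rows; recursion stops.
Total rows emitted: 3.

3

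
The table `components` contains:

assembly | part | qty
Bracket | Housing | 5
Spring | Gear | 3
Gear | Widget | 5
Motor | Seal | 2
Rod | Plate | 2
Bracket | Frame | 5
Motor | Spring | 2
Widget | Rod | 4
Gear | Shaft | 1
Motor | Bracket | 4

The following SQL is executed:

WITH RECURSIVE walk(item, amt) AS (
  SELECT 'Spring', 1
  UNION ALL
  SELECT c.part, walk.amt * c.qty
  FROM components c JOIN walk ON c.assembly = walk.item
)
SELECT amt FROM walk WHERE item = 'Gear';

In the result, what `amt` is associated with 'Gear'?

Base: (Spring, amt=1).
Iteration 1: components of {Spring} -> Gear = 1*3 = 3.
Iteration 2: components of {Gear} -> Shaft = 3*1 = 3, Widget = 3*5 = 15.
Iteration 3: components of {Shaft,Widget} -> Rod = 15*4 = 60.
Iteration 4: components of {Rod} -> Plate = 60*2 = 120.
Iteration 5: no further components; recursion stops.

3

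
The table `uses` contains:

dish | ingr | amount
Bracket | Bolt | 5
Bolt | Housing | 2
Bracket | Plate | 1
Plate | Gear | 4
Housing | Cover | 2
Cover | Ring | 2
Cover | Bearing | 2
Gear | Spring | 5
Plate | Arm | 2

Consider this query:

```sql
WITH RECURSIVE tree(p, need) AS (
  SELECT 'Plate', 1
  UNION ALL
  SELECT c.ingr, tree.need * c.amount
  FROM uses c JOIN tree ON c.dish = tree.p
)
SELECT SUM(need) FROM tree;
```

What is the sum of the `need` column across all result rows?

27

Base: (Plate, need=1).
Iteration 1: components of {Plate} -> Arm = 1*2 = 2, Gear = 1*4 = 4.
Iteration 2: components of {Arm,Gear} -> Spring = 4*5 = 20.
Iteration 3: no further components; recursion stops.
SUM(need) = 1 + 4 + 2 + 20 = 27.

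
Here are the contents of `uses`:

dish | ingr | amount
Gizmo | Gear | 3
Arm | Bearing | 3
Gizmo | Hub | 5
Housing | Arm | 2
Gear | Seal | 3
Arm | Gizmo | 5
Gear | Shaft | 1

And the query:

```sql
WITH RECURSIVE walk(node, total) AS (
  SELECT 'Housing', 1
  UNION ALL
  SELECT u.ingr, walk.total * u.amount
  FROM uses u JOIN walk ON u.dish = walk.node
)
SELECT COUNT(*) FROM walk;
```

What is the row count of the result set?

8

Base: (Housing, total=1).
Iteration 1: components of {Housing} -> Arm = 1*2 = 2.
Iteration 2: components of {Arm} -> Bearing = 2*3 = 6, Gizmo = 2*5 = 10.
Iteration 3: components of {Bearing,Gizmo} -> Gear = 10*3 = 30, Hub = 10*5 = 50.
Iteration 4: components of {Gear,Hub} -> Seal = 30*3 = 90, Shaft = 30*1 = 30.
Iteration 5: no further components; recursion stops.
Total rows emitted: 8.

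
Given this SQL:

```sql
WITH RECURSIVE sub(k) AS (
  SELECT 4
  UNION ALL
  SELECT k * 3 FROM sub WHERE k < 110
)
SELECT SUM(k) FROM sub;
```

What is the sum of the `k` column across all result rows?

Base: k=4.
Iteration 1: 4 < 110 holds -> k = 4 * 3 = 12.
Iteration 2: 12 < 110 holds -> k = 12 * 3 = 36.
Iteration 3: 36 < 110 holds -> k = 36 * 3 = 108.
Iteration 4: 108 < 110 holds -> k = 108 * 3 = 324.
Iteration 5: 324 < 110 fails; recursion stops.
SUM(k) = 4 + 12 + 36 + 108 + 324 = 484.

484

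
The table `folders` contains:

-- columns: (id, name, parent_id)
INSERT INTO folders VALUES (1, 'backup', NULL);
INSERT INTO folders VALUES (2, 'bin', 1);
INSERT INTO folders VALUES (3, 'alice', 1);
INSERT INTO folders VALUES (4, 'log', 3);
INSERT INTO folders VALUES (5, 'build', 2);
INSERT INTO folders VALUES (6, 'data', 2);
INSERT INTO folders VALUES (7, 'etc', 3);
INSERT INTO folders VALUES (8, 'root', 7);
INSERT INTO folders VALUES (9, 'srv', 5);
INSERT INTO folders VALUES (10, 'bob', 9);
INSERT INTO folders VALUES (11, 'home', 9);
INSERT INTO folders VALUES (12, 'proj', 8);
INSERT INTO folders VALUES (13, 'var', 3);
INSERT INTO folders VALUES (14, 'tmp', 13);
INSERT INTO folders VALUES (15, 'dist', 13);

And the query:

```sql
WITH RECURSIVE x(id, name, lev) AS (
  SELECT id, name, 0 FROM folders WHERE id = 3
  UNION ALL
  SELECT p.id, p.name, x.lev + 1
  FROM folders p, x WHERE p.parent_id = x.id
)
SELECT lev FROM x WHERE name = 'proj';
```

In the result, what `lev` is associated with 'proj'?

3

Base: id=3 (alice) at lev 0.
Iteration 1: rows with parent_id in {3} -> log (id 4, lev 1), etc (id 7, lev 1), var (id 13, lev 1).
Iteration 2: rows with parent_id in {4,7,13} -> root (id 8, lev 2), tmp (id 14, lev 2), dist (id 15, lev 2).
Iteration 3: rows with parent_id in {8,14,15} -> proj (id 12, lev 3).
Iteration 4: no rows with parent_id in {12}; recursion stops.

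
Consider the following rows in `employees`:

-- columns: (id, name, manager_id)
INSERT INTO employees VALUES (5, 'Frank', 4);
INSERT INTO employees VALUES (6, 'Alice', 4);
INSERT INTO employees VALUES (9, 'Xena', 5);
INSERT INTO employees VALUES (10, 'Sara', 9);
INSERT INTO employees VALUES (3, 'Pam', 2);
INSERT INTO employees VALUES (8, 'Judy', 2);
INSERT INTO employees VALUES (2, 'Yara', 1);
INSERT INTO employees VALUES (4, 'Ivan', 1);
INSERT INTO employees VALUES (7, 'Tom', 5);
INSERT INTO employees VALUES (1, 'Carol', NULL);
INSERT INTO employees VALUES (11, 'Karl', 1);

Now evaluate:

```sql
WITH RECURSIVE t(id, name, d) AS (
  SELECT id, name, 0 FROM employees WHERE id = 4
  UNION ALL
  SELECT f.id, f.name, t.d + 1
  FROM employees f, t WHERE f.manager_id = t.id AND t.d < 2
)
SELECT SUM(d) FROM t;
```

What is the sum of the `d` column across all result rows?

Base: id=4 (Ivan) at d 0.
Iteration 1: rows with manager_id in {4} -> Frank (id 5, d 1), Alice (id 6, d 1).
Iteration 2: rows with manager_id in {5,6} -> Tom (id 7, d 2), Xena (id 9, d 2).
Iteration 3: d < 2 fails for all current rows; recursion stops.
SUM(d) = 0 + 1 + 1 + 2 + 2 = 6.

6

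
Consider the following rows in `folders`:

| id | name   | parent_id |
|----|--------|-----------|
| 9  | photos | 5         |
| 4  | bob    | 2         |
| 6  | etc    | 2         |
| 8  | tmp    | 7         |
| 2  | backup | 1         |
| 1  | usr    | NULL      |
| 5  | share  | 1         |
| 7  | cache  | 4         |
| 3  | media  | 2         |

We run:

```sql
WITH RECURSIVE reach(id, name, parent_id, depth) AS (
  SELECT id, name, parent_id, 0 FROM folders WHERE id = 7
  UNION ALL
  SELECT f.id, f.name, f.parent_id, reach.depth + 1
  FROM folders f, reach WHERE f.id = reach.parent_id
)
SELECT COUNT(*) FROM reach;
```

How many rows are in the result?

Base: id=7 (cache), parent_id=4, depth 0.
Iteration 1: join on id=4 -> bob (id 4, parent_id=2, depth 1).
Iteration 2: join on id=2 -> backup (id 2, parent_id=1, depth 2).
Iteration 3: join on id=1 -> usr (id 1, parent_id=NULL, depth 3).
Iteration 4: parent_id is NULL; no match; recursion stops.
Total rows emitted: 4.

4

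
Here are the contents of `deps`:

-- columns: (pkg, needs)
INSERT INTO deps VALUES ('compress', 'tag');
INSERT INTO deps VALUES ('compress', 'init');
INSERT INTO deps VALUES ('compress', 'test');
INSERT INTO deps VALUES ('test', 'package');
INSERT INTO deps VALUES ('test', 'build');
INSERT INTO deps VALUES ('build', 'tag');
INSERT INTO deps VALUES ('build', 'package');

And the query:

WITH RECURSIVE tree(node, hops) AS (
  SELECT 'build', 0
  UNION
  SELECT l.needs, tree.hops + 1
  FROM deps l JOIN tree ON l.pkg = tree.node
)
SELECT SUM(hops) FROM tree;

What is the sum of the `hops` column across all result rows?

Base: (build, hops=0).
Iteration 1: edges from {build} -> (package, hops=1), (tag, hops=1).
Iteration 2: no outgoing edges from {package,tag}; recursion stops.
SUM(hops) = 0 + 1 + 1 = 2.

2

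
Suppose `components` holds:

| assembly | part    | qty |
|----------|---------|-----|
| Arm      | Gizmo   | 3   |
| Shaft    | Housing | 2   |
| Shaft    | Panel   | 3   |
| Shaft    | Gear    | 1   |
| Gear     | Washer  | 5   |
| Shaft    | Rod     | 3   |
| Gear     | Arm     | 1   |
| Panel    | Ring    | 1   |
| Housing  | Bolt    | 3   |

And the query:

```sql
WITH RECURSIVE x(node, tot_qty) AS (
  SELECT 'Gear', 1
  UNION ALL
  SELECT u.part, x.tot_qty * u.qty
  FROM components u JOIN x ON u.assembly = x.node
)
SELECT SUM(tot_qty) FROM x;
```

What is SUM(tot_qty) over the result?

10

Base: (Gear, tot_qty=1).
Iteration 1: components of {Gear} -> Arm = 1*1 = 1, Washer = 1*5 = 5.
Iteration 2: components of {Arm,Washer} -> Gizmo = 1*3 = 3.
Iteration 3: no further components; recursion stops.
SUM(tot_qty) = 1 + 1 + 5 + 3 = 10.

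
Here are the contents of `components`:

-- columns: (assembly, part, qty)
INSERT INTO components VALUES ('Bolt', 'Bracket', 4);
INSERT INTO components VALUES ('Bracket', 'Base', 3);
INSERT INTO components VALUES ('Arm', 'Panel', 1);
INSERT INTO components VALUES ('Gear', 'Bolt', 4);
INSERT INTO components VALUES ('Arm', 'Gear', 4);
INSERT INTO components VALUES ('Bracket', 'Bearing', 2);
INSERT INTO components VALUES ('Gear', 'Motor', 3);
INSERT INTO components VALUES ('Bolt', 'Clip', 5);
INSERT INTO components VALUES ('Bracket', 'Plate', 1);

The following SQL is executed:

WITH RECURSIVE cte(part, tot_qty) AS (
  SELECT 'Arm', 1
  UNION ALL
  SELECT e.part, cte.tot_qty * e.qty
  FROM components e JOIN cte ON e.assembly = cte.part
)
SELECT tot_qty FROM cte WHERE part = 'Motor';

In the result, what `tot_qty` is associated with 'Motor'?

Base: (Arm, tot_qty=1).
Iteration 1: components of {Arm} -> Gear = 1*4 = 4, Panel = 1*1 = 1.
Iteration 2: components of {Gear,Panel} -> Bolt = 4*4 = 16, Motor = 4*3 = 12.
Iteration 3: components of {Bolt,Motor} -> Bracket = 16*4 = 64, Clip = 16*5 = 80.
Iteration 4: components of {Bracket,Clip} -> Base = 64*3 = 192, Bearing = 64*2 = 128, Plate = 64*1 = 64.
Iteration 5: no further components; recursion stops.

12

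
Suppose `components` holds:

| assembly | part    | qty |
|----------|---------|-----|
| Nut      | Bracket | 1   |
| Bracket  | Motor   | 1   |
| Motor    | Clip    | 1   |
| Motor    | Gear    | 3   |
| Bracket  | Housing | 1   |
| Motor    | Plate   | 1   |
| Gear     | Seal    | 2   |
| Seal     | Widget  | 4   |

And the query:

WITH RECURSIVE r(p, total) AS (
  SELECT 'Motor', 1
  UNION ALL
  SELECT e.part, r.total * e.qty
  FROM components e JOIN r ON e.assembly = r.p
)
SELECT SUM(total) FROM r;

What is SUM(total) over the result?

Base: (Motor, total=1).
Iteration 1: components of {Motor} -> Clip = 1*1 = 1, Gear = 1*3 = 3, Plate = 1*1 = 1.
Iteration 2: components of {Clip,Gear,Plate} -> Seal = 3*2 = 6.
Iteration 3: components of {Seal} -> Widget = 6*4 = 24.
Iteration 4: no further components; recursion stops.
SUM(total) = 1 + 3 + 1 + 1 + 6 + 24 = 36.

36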